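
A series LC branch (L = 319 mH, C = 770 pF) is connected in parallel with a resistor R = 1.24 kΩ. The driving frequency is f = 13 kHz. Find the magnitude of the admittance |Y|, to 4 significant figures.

812.4 μS

ω = 2πf = 81680 rad/s
X_L = ωL = 26060 Ω
X_C = 1/(ωC) = 15900 Ω
Branch 1: Z₁ = R = 1240 Ω
Branch 2 (series LC): Z₂ = j(X_L − X_C) = j10160 Ω
Parallel: Z = Z₁Z₂/(Z₁+Z₂), |Z| = 1231 Ω, ∠Z = 6.961°
|Y| = 1/|Z| = 812.4 μS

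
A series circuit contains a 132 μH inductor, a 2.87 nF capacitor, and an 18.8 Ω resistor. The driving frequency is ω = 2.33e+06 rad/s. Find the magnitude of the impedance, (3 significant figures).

159 Ω

X_L = ωL = 308 Ω
X_C = 1/(ωC) = 150 Ω
Net reactance X = X_L − X_C = 158 Ω
Z = 18.8 + j158 Ω
|Z| = √(18.8² + 158²) = 159 Ω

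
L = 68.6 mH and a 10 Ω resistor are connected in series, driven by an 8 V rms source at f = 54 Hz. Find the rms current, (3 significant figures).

316 mA

ω = 2πf = 339.3 rad/s
X_L = ωL = 23.3 Ω
Z = 10.0 + j23.3 Ω
|Z| = √(10.0² + 23.3²) = 25.3 Ω
I = V/|Z| = 8/25.3 = 316 mA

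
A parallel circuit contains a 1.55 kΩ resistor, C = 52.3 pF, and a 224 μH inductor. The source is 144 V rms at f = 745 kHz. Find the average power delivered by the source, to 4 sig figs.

ω = 2πf = 4.681e+06 rad/s
X_L = ωL = 1049 Ω
X_C = 1/(ωC) = 4085 Ω
Parallel: admittances add. Y = 1/R + 1/(jωL) + jωC
Y = (0.0006452 − j0.0007089) S
|Y| = 0.0009585 S → |Z| = 1/|Y| = 1043 Ω, ∠Z = −∠Y = 47.69°
I = V/|Z| = 138.0 mA
P = VI cos φ = 144 × 0.1380 × cos(47.69°) = 13.38 W

13.38 W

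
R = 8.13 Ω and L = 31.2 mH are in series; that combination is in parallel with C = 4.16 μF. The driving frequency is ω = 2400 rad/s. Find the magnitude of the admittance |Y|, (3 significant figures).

3.52 mS

X_L = ωL = 74.9 Ω
X_C = 1/(ωC) = 100 Ω
Branch 1 (R+jX_L): Z₁ = 8.13 + j74.9 Ω, |Z₁| = 75.3 Ω
Branch 2 (−jX_C): Z₂ = −j100 Ω
Parallel: Z = Z₁Z₂/(Z₁+Z₂), |Z| = 284 Ω, ∠Z = 66.0°
|Y| = 1/|Z| = 3.52 mS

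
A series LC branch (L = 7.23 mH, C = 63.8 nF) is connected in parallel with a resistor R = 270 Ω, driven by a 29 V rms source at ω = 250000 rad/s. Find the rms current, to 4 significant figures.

108.7 mA

X_L = ωL = 1808 Ω
X_C = 1/(ωC) = 62.70 Ω
Branch 1: Z₁ = R = 270.0 Ω
Branch 2 (series LC): Z₂ = j(X_L − X_C) = j1745 Ω
Parallel: Z = Z₁Z₂/(Z₁+Z₂), |Z| = 266.8 Ω, ∠Z = 8.796°
I = V/|Z| = 29/266.8 = 108.7 mA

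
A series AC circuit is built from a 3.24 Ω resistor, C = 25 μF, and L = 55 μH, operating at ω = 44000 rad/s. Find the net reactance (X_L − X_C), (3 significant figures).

1.51 Ω

X_L = ωL = 2.42 Ω
X_C = 1/(ωC) = 0.909 Ω
X = 2.42 − 0.909 = 1.51 Ω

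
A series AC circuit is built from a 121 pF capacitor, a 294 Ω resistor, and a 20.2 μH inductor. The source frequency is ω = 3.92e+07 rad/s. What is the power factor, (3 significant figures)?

X_L = ωL = 792 Ω
X_C = 1/(ωC) = 211 Ω
Net reactance X = X_L − X_C = 581 Ω
Z = 294 + j581 Ω
|Z| = √(294² + 581²) = 651 Ω
∠Z = arctan(581/294) = 63.2°
cos φ = cos(63.2°) = 0.452

0.452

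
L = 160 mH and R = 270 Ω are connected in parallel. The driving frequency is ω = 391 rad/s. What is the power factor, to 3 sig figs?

X_L = ωL = 62.6 Ω
Parallel: admittances add. Y = 1/R + 1/(jωL)
Y = (0.00370 − j0.0160) S
|Y| = 0.0164 S → |Z| = 1/|Y| = 60.9 Ω, ∠Z = −∠Y = 77.0°
cos φ = cos(77.0°) = 0.226

0.226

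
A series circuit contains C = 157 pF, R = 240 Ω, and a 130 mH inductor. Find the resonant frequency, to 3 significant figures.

ω₀ = 1/√(LC) = 1/√(0.13 × 1.57e-10) = 221300 rad/s
f₀ = ω₀/(2π) = 35.2 kHz

35.2 kHz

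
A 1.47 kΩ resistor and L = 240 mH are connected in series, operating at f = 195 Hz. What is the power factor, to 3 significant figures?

ω = 2πf = 1225 rad/s
X_L = ωL = 294 Ω
Z = 1470 + j294 Ω
|Z| = √(1470² + 294²) = 1500 Ω
∠Z = arctan(294/1470) = 11.3°
cos φ = cos(11.3°) = 0.981

0.981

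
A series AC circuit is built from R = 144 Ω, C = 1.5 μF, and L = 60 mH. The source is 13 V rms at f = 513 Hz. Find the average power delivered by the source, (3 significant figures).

ω = 2πf = 3223 rad/s
X_L = ωL = 193 Ω
X_C = 1/(ωC) = 207 Ω
Net reactance X = X_L − X_C = -13.4 Ω
Z = 144 − j13.4 Ω
|Z| = √(144² + 13.4²) = 145 Ω
∠Z = arctan(-13.4/144) = -5.33°
I = V/|Z| = 89.9 mA
P = VI cos φ = 13 × 0.0899 × cos(-5.33°) = 1.16 W

1.16 W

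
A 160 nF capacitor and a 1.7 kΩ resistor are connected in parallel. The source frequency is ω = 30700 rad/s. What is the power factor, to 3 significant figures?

X_C = 1/(ωC) = 204 Ω
Parallel: admittances add. Y = 1/R + jωC
Y = (0.000588 + j0.00491) S
|Y| = 0.00495 S → |Z| = 1/|Y| = 202 Ω, ∠Z = −∠Y = -83.2°
cos φ = cos(-83.2°) = 0.119

0.119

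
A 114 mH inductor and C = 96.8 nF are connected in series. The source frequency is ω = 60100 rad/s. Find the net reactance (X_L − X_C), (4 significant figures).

X_L = ωL = 6851 Ω
X_C = 1/(ωC) = 171.9 Ω
X = 6851 − 171.9 = 6680 Ω

6680 Ω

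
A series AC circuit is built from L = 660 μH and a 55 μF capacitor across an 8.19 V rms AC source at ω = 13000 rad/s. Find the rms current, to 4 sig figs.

X_L = ωL = 8.580 Ω
X_C = 1/(ωC) = 1.399 Ω
Net reactance X = X_L − X_C = 7.181 Ω
Z = j7.181 Ω
|Z| = √(0² + 7.181²) = 7.181 Ω
I = V/|Z| = 8.19/7.181 = 1.140 A

1.140 A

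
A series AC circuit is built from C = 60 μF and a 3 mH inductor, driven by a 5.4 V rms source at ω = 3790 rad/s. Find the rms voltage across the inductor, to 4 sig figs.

X_L = ωL = 11.37 Ω
X_C = 1/(ωC) = 4.398 Ω
Net reactance X = X_L − X_C = 6.972 Ω
Z = j6.972 Ω
|Z| = √(0² + 6.972²) = 6.972 Ω
I = V/|Z| = 774.5 mA
V_L = I·|Z_L| = 0.7745 × 11.37 = 8.806 V

8.806 V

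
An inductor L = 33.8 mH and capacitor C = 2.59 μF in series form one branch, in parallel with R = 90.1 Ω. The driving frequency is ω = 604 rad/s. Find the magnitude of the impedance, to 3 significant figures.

89.2 Ω

X_L = ωL = 20.4 Ω
X_C = 1/(ωC) = 639 Ω
Branch 1: Z₁ = R = 90.1 Ω
Branch 2 (series LC): Z₂ = j(X_L − X_C) = −j619 Ω
Parallel: Z = Z₁Z₂/(Z₁+Z₂), |Z| = 89.2 Ω, ∠Z = -8.28°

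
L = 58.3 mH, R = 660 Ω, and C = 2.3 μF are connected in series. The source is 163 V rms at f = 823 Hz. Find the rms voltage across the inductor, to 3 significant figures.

ω = 2πf = 5171 rad/s
X_L = ωL = 301 Ω
X_C = 1/(ωC) = 84.1 Ω
Net reactance X = X_L − X_C = 217 Ω
Z = 660 + j217 Ω
|Z| = √(660² + 217²) = 695 Ω
I = V/|Z| = 235 mA
V_L = I·|Z_L| = 0.235 × 301 = 70.7 V

70.7 V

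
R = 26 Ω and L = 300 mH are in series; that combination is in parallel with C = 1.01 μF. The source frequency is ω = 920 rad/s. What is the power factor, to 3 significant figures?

X_L = ωL = 276 Ω
X_C = 1/(ωC) = 1080 Ω
Branch 1 (R+jX_L): Z₁ = 26.0 + j276 Ω, |Z₁| = 277 Ω
Branch 2 (−jX_C): Z₂ = −j1080 Ω
Parallel: Z = Z₁Z₂/(Z₁+Z₂), |Z| = 373 Ω, ∠Z = 82.8°
cos φ = cos(82.8°) = 0.126

0.126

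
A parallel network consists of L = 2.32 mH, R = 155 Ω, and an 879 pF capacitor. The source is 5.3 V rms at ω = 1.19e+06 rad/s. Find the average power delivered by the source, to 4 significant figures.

181.2 mW

X_L = ωL = 2761 Ω
X_C = 1/(ωC) = 956.0 Ω
Parallel: admittances add. Y = 1/R + 1/(jωL) + jωC
Y = (0.006452 + j0.0006838) S
|Y| = 0.006488 S → |Z| = 1/|Y| = 154.1 Ω, ∠Z = −∠Y = -6.050°
I = V/|Z| = 34.39 mA
P = VI cos φ = 5.3 × 0.03439 × cos(-6.050°) = 181.2 mW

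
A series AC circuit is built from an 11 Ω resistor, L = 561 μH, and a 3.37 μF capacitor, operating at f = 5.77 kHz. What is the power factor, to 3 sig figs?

ω = 2πf = 36250 rad/s
X_L = ωL = 20.3 Ω
X_C = 1/(ωC) = 8.18 Ω
Net reactance X = X_L − X_C = 12.2 Ω
Z = 11.0 + j12.2 Ω
|Z| = √(11.0² + 12.2²) = 16.4 Ω
∠Z = arctan(12.2/11.0) = 47.9°
cos φ = cos(47.9°) = 0.671

0.671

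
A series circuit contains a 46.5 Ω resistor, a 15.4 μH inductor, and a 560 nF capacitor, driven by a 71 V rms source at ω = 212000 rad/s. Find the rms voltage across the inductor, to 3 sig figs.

X_L = ωL = 3.26 Ω
X_C = 1/(ωC) = 8.42 Ω
Net reactance X = X_L − X_C = -5.16 Ω
Z = 46.5 − j5.16 Ω
|Z| = √(46.5² + 5.16²) = 46.8 Ω
I = V/|Z| = 1.52 A
V_L = I·|Z_L| = 1.52 × 3.26 = 4.95 V

4.95 V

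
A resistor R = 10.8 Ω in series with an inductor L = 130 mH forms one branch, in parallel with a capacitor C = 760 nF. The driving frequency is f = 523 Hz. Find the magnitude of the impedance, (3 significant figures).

ω = 2πf = 3286 rad/s
X_L = ωL = 427 Ω
X_C = 1/(ωC) = 400 Ω
Branch 1 (R+jX_L): Z₁ = 10.8 + j427 Ω, |Z₁| = 427 Ω
Branch 2 (−jX_C): Z₂ = −j400 Ω
Parallel: Z = Z₁Z₂/(Z₁+Z₂), |Z| = 5920 Ω, ∠Z = -69.5°

5920 Ω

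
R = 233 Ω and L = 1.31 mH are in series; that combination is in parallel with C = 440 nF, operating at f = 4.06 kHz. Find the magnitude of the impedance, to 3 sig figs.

ω = 2πf = 25510 rad/s
X_L = ωL = 33.4 Ω
X_C = 1/(ωC) = 89.1 Ω
Branch 1 (R+jX_L): Z₁ = 233 + j33.4 Ω, |Z₁| = 235 Ω
Branch 2 (−jX_C): Z₂ = −j89.1 Ω
Parallel: Z = Z₁Z₂/(Z₁+Z₂), |Z| = 87.5 Ω, ∠Z = -68.4°

87.5 Ω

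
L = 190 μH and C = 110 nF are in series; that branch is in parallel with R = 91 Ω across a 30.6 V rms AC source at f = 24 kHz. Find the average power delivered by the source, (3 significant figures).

ω = 2πf = 150800 rad/s
X_L = ωL = 28.7 Ω
X_C = 1/(ωC) = 60.3 Ω
Branch 1: Z₁ = R = 91.0 Ω
Branch 2 (series LC): Z₂ = j(X_L − X_C) = −j31.6 Ω
Parallel: Z = Z₁Z₂/(Z₁+Z₂), |Z| = 29.9 Ω, ∠Z = -70.8°
I = V/|Z| = 1.02 A
P = VI cos φ = 30.6 × 1.02 × cos(-70.8°) = 10.3 W

10.3 W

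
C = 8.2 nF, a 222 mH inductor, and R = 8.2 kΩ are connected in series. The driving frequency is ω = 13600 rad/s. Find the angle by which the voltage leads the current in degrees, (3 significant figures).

X_L = ωL = 3020 Ω
X_C = 1/(ωC) = 8970 Ω
Net reactance X = X_L − X_C = -5950 Ω
Z = 8200 − j5950 Ω
|Z| = √(8200² + 5950²) = 10100 Ω
∠Z = arctan(-5950/8200) = -36.0°

-36.0°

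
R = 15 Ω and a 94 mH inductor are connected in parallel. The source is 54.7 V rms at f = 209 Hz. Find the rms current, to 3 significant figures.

3.67 A

ω = 2πf = 1313 rad/s
X_L = ωL = 123 Ω
Parallel: admittances add. Y = 1/R + 1/(jωL)
Y = (0.0667 − j0.00810) S
|Y| = 0.0672 S → |Z| = 1/|Y| = 14.9 Ω, ∠Z = −∠Y = 6.93°
I = V/|Z| = 54.7/14.9 = 3.67 A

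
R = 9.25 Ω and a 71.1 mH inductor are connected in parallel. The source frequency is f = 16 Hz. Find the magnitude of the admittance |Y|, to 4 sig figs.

ω = 2πf = 100.5 rad/s
X_L = ωL = 7.148 Ω
Parallel: admittances add. Y = 1/R + 1/(jωL)
Y = (0.1081 − j0.1399) S
|Y| = 0.1768 S → |Z| = 1/|Y| = 5.656 Ω, ∠Z = −∠Y = 52.31°

176.8 mS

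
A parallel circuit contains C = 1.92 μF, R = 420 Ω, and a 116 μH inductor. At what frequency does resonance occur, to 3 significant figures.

10.7 kHz

ω₀ = 1/√(LC) = 1/√(0.000116 × 1.92e-06) = 67010 rad/s
f₀ = ω₀/(2π) = 10.7 kHz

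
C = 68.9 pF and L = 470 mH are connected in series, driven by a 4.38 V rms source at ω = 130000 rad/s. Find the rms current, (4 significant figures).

86.66 μA

X_L = ωL = 61100 Ω
X_C = 1/(ωC) = 111600 Ω
Net reactance X = X_L − X_C = -50540 Ω
Z = − j50540 Ω
|Z| = √(0² + 50540²) = 50540 Ω
I = V/|Z| = 4.38/50540 = 86.66 μA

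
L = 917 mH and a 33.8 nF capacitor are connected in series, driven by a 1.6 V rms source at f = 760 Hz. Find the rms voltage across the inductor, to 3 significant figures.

ω = 2πf = 4775 rad/s
X_L = ωL = 4380 Ω
X_C = 1/(ωC) = 6200 Ω
Net reactance X = X_L − X_C = -1820 Ω
Z = − j1820 Ω
|Z| = √(0² + 1820²) = 1820 Ω
I = V/|Z| = 881 μA
V_L = I·|Z_L| = 0.000881 × 4380 = 3.86 V

3.86 V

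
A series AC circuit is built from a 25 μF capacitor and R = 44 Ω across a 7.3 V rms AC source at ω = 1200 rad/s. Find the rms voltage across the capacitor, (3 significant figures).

X_C = 1/(ωC) = 33.3 Ω
Z = 44.0 − j33.3 Ω
|Z| = √(44.0² + 33.3²) = 55.2 Ω
I = V/|Z| = 132 mA
V_C = I·|Z_C| = 0.132 × 33.3 = 4.41 V

4.41 V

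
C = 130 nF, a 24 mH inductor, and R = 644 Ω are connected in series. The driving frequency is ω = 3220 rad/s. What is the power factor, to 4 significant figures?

X_L = ωL = 77.28 Ω
X_C = 1/(ωC) = 2389 Ω
Net reactance X = X_L − X_C = -2312 Ω
Z = 644.0 − j2312 Ω
|Z| = √(644.0² + 2312²) = 2400 Ω
∠Z = arctan(-2312/644.0) = -74.43°
cos φ = cos(-74.43°) = 0.2684

0.2684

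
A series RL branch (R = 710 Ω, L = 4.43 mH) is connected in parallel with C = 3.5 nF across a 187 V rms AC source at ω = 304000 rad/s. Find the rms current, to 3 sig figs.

X_L = ωL = 1350 Ω
X_C = 1/(ωC) = 940 Ω
Branch 1 (R+jX_L): Z₁ = 710 + j1350 Ω, |Z₁| = 1520 Ω
Branch 2 (−jX_C): Z₂ = −j940 Ω
Parallel: Z = Z₁Z₂/(Z₁+Z₂), |Z| = 1750 Ω, ∠Z = -57.6°
I = V/|Z| = 187/1750 = 107 mA

107 mA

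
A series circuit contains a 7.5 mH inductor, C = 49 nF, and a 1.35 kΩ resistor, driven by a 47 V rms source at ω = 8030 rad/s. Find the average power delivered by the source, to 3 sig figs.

374 mW

X_L = ωL = 60.2 Ω
X_C = 1/(ωC) = 2540 Ω
Net reactance X = X_L − X_C = -2480 Ω
Z = 1350 − j2480 Ω
|Z| = √(1350² + 2480²) = 2820 Ω
∠Z = arctan(-2480/1350) = -61.5°
I = V/|Z| = 16.6 mA
P = VI cos φ = 47 × 0.0166 × cos(-61.5°) = 374 mW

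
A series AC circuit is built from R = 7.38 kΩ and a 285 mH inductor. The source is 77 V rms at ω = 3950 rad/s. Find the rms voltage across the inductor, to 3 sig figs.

X_L = ωL = 1130 Ω
Z = 7380 + j1130 Ω
|Z| = √(7380² + 1130²) = 7470 Ω
I = V/|Z| = 10.3 mA
V_L = I·|Z_L| = 0.0103 × 1130 = 11.6 V

11.6 V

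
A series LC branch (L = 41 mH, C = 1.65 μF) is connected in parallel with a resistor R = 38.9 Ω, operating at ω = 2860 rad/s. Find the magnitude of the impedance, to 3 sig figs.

X_L = ωL = 117 Ω
X_C = 1/(ωC) = 212 Ω
Branch 1: Z₁ = R = 38.9 Ω
Branch 2 (series LC): Z₂ = j(X_L − X_C) = −j94.6 Ω
Parallel: Z = Z₁Z₂/(Z₁+Z₂), |Z| = 36.0 Ω, ∠Z = -22.3°

36.0 Ω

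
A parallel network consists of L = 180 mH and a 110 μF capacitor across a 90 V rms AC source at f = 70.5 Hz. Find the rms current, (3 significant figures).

ω = 2πf = 443.0 rad/s
X_L = ωL = 79.7 Ω
X_C = 1/(ωC) = 20.5 Ω
Parallel: admittances add. Y = 1/(jωL) + jωC
Y = (0 + j0.0362) S
|Y| = 0.0362 S → |Z| = 1/|Y| = 27.6 Ω, ∠Z = −∠Y = -90.0°
I = V/|Z| = 90/27.6 = 3.26 A

3.26 A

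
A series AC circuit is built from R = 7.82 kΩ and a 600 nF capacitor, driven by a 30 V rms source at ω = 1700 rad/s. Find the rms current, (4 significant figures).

3.807 mA

X_C = 1/(ωC) = 980.4 Ω
Z = 7820 − j980.4 Ω
|Z| = √(7820² + 980.4²) = 7881 Ω
I = V/|Z| = 30/7881 = 3.807 mA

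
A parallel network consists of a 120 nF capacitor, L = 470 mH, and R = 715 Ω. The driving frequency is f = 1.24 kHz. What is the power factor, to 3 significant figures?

0.904

ω = 2πf = 7791 rad/s
X_L = ωL = 3660 Ω
X_C = 1/(ωC) = 1070 Ω
Parallel: admittances add. Y = 1/R + 1/(jωL) + jωC
Y = (0.00140 + j0.000662) S
|Y| = 0.00155 S → |Z| = 1/|Y| = 646 Ω, ∠Z = −∠Y = -25.3°
cos φ = cos(-25.3°) = 0.904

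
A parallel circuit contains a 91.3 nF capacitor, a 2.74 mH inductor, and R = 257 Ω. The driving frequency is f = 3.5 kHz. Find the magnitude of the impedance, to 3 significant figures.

ω = 2πf = 21990 rad/s
X_L = ωL = 60.3 Ω
X_C = 1/(ωC) = 498 Ω
Parallel: admittances add. Y = 1/R + 1/(jωL) + jωC
Y = (0.00389 − j0.0146) S
|Y| = 0.0151 S → |Z| = 1/|Y| = 66.2 Ω, ∠Z = −∠Y = 75.1°

66.2 Ω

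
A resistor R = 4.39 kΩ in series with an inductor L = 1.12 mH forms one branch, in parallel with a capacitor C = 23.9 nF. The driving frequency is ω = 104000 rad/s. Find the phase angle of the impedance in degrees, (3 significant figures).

-84.8°

X_L = ωL = 116 Ω
X_C = 1/(ωC) = 402 Ω
Branch 1 (R+jX_L): Z₁ = 4390 + j116 Ω, |Z₁| = 4390 Ω
Branch 2 (−jX_C): Z₂ = −j402 Ω
Parallel: Z = Z₁Z₂/(Z₁+Z₂), |Z| = 402 Ω, ∠Z = -84.8°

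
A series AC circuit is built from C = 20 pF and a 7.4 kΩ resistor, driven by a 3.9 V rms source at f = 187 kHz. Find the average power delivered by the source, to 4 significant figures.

60.33 μW

ω = 2πf = 1.175e+06 rad/s
X_C = 1/(ωC) = 42550 Ω
Z = 7400 − j42550 Ω
|Z| = √(7400² + 42550²) = 43190 Ω
∠Z = arctan(-42550/7400) = -80.14°
I = V/|Z| = 90.29 μA
P = VI cos φ = 3.9 × 9.029e-05 × cos(-80.14°) = 60.33 μW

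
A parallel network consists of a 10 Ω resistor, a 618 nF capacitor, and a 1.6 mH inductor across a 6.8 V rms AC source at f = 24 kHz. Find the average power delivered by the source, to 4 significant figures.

ω = 2πf = 150800 rad/s
X_L = ωL = 241.3 Ω
X_C = 1/(ωC) = 10.73 Ω
Parallel: admittances add. Y = 1/R + 1/(jωL) + jωC
Y = (0.1000 + j0.08905) S
|Y| = 0.1339 S → |Z| = 1/|Y| = 7.468 Ω, ∠Z = −∠Y = -41.68°
I = V/|Z| = 910.5 mA
P = VI cos φ = 6.8 × 0.9105 × cos(-41.68°) = 4.624 W

4.624 W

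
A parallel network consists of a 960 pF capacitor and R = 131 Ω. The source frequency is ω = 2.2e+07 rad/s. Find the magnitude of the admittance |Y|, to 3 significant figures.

22.5 mS

X_C = 1/(ωC) = 47.3 Ω
Parallel: admittances add. Y = 1/R + jωC
Y = (0.00763 + j0.0211) S
|Y| = 0.0225 S → |Z| = 1/|Y| = 44.5 Ω, ∠Z = −∠Y = -70.1°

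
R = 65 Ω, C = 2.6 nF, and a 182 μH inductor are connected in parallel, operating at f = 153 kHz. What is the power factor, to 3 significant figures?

ω = 2πf = 961300 rad/s
X_L = ωL = 175 Ω
X_C = 1/(ωC) = 400 Ω
Parallel: admittances add. Y = 1/R + 1/(jωL) + jωC
Y = (0.0154 − j0.00322) S
|Y| = 0.0157 S → |Z| = 1/|Y| = 63.6 Ω, ∠Z = −∠Y = 11.8°
cos φ = cos(11.8°) = 0.979

0.979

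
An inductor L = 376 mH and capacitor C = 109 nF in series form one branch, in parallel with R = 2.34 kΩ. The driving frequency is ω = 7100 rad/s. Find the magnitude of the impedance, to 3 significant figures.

X_L = ωL = 2670 Ω
X_C = 1/(ωC) = 1290 Ω
Branch 1: Z₁ = R = 2340 Ω
Branch 2 (series LC): Z₂ = j(X_L − X_C) = j1380 Ω
Parallel: Z = Z₁Z₂/(Z₁+Z₂), |Z| = 1190 Ω, ∠Z = 59.5°

1190 Ω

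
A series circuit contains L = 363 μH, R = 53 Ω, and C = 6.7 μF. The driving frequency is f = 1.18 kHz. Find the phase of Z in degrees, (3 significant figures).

ω = 2πf = 7414 rad/s
X_L = ωL = 2.69 Ω
X_C = 1/(ωC) = 20.1 Ω
Net reactance X = X_L − X_C = -17.4 Ω
Z = 53.0 − j17.4 Ω
|Z| = √(53.0² + 17.4²) = 55.8 Ω
∠Z = arctan(-17.4/53.0) = -18.2°

-18.2°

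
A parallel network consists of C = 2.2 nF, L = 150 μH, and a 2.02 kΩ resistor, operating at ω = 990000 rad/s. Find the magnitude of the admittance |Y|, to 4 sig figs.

X_L = ωL = 148.5 Ω
X_C = 1/(ωC) = 459.1 Ω
Parallel: admittances add. Y = 1/R + 1/(jωL) + jωC
Y = (0.0004950 − j0.004556) S
|Y| = 0.004583 S → |Z| = 1/|Y| = 218.2 Ω, ∠Z = −∠Y = 83.80°

4.583 mS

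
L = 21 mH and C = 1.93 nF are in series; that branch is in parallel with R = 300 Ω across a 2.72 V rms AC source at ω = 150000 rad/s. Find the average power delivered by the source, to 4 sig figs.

24.66 mW

X_L = ωL = 3150 Ω
X_C = 1/(ωC) = 3454 Ω
Branch 1: Z₁ = R = 300.0 Ω
Branch 2 (series LC): Z₂ = j(X_L − X_C) = −j304.2 Ω
Parallel: Z = Z₁Z₂/(Z₁+Z₂), |Z| = 213.6 Ω, ∠Z = -44.60°
I = V/|Z| = 12.73 mA
P = VI cos φ = 2.72 × 0.01273 × cos(-44.60°) = 24.66 mW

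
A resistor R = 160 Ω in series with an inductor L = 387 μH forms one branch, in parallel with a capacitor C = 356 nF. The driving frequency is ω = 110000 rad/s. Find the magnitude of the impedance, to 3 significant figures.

26.3 Ω

X_L = ωL = 42.6 Ω
X_C = 1/(ωC) = 25.5 Ω
Branch 1 (R+jX_L): Z₁ = 160 + j42.6 Ω, |Z₁| = 166 Ω
Branch 2 (−jX_C): Z₂ = −j25.5 Ω
Parallel: Z = Z₁Z₂/(Z₁+Z₂), |Z| = 26.3 Ω, ∠Z = -81.2°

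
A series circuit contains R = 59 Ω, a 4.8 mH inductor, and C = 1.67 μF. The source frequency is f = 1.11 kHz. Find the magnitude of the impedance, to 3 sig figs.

ω = 2πf = 6974 rad/s
X_L = ωL = 33.5 Ω
X_C = 1/(ωC) = 85.9 Ω
Net reactance X = X_L − X_C = -52.4 Ω
Z = 59.0 − j52.4 Ω
|Z| = √(59.0² + 52.4²) = 78.9 Ω

78.9 Ω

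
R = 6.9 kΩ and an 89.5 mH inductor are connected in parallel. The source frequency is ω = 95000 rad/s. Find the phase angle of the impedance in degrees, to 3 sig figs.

39.1°

X_L = ωL = 8500 Ω
Parallel: admittances add. Y = 1/R + 1/(jωL)
Y = (0.000145 − j0.000118) S
|Y| = 0.000187 S → |Z| = 1/|Y| = 5360 Ω, ∠Z = −∠Y = 39.1°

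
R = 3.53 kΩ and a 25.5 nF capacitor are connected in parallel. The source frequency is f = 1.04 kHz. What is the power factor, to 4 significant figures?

ω = 2πf = 6535 rad/s
X_C = 1/(ωC) = 6001 Ω
Parallel: admittances add. Y = 1/R + jωC
Y = (0.0002833 + j0.0001666) S
|Y| = 0.0003287 S → |Z| = 1/|Y| = 3043 Ω, ∠Z = −∠Y = -30.46°
cos φ = cos(-30.46°) = 0.8619

0.8619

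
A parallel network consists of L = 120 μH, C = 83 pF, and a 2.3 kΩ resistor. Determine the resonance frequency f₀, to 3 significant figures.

1.59 MHz

ω₀ = 1/√(LC) = 1/√(0.00012 × 8.3e-11) = 1.002e+07 rad/s
f₀ = ω₀/(2π) = 1.59 MHz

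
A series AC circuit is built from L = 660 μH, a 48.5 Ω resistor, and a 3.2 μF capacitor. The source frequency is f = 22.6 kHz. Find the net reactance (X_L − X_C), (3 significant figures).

91.5 Ω

ω = 2πf = 142000 rad/s
X_L = ωL = 93.7 Ω
X_C = 1/(ωC) = 2.20 Ω
X = 93.7 − 2.20 = 91.5 Ω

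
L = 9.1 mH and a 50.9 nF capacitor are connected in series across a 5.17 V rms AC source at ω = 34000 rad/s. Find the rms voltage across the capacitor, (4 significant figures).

11.13 V

X_L = ωL = 309.4 Ω
X_C = 1/(ωC) = 577.8 Ω
Net reactance X = X_L − X_C = -268.4 Ω
Z = − j268.4 Ω
|Z| = √(0² + 268.4²) = 268.4 Ω
I = V/|Z| = 19.26 mA
V_C = I·|Z_C| = 0.01926 × 577.8 = 11.13 V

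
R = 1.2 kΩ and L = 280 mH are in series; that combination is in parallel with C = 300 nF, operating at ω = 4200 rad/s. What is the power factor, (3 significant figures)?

X_L = ωL = 1180 Ω
X_C = 1/(ωC) = 794 Ω
Branch 1 (R+jX_L): Z₁ = 1200 + j1180 Ω, |Z₁| = 1680 Ω
Branch 2 (−jX_C): Z₂ = −j794 Ω
Parallel: Z = Z₁Z₂/(Z₁+Z₂), |Z| = 1060 Ω, ∠Z = -63.3°
cos φ = cos(-63.3°) = 0.450

0.450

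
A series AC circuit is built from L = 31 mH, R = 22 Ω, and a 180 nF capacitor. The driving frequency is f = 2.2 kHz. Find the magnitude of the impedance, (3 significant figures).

ω = 2πf = 13820 rad/s
X_L = ωL = 429 Ω
X_C = 1/(ωC) = 402 Ω
Net reactance X = X_L − X_C = 26.6 Ω
Z = 22.0 + j26.6 Ω
|Z| = √(22.0² + 26.6²) = 34.5 Ω

34.5 Ω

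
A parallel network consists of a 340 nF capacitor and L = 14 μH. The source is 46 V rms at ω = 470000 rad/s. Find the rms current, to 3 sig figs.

360 mA

X_L = ωL = 6.58 Ω
X_C = 1/(ωC) = 6.26 Ω
Parallel: admittances add. Y = 1/(jωL) + jωC
Y = (0 + j0.00782) S
|Y| = 0.00782 S → |Z| = 1/|Y| = 128 Ω, ∠Z = −∠Y = -90.0°
I = V/|Z| = 46/128 = 360 mA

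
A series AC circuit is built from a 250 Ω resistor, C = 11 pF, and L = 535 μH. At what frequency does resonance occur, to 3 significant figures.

ω₀ = 1/√(LC) = 1/√(0.000535 × 1.1e-11) = 1.304e+07 rad/s
f₀ = ω₀/(2π) = 2.07 MHz

2.07 MHz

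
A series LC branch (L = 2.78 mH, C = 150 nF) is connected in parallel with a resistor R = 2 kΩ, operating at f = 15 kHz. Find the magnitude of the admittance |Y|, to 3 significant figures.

ω = 2πf = 94250 rad/s
X_L = ωL = 262 Ω
X_C = 1/(ωC) = 70.7 Ω
Branch 1: Z₁ = R = 2000 Ω
Branch 2 (series LC): Z₂ = j(X_L − X_C) = j191 Ω
Parallel: Z = Z₁Z₂/(Z₁+Z₂), |Z| = 190 Ω, ∠Z = 84.5°
|Y| = 1/|Z| = 5.25 mS

5.25 mS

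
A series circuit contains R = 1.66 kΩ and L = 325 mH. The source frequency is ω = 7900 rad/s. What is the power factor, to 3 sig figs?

0.543

X_L = ωL = 2570 Ω
Z = 1660 + j2570 Ω
|Z| = √(1660² + 2570²) = 3060 Ω
∠Z = arctan(2570/1660) = 57.1°
cos φ = cos(57.1°) = 0.543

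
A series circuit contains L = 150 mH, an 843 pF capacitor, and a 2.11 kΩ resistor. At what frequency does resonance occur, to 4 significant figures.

ω₀ = 1/√(LC) = 1/√(0.15 × 8.43e-10) = 88930 rad/s
f₀ = ω₀/(2π) = 14.15 kHz

14.15 kHz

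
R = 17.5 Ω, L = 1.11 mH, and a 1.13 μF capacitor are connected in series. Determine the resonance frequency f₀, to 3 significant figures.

4.49 kHz

ω₀ = 1/√(LC) = 1/√(0.00111 × 1.13e-06) = 28240 rad/s
f₀ = ω₀/(2π) = 4.49 kHz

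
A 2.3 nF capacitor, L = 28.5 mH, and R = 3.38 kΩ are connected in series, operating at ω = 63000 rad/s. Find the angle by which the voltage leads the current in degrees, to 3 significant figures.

-56.5°

X_L = ωL = 1800 Ω
X_C = 1/(ωC) = 6900 Ω
Net reactance X = X_L − X_C = -5110 Ω
Z = 3380 − j5110 Ω
|Z| = √(3380² + 5110²) = 6120 Ω
∠Z = arctan(-5110/3380) = -56.5°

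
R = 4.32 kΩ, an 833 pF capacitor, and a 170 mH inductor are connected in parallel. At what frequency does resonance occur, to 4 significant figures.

13.37 kHz

ω₀ = 1/√(LC) = 1/√(0.17 × 8.33e-10) = 84030 rad/s
f₀ = ω₀/(2π) = 13.37 kHz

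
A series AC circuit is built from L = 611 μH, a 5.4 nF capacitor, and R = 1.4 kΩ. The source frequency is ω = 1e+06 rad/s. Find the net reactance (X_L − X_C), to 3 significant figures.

426 Ω

X_L = ωL = 611 Ω
X_C = 1/(ωC) = 185 Ω
X = 611 − 185 = 426 Ω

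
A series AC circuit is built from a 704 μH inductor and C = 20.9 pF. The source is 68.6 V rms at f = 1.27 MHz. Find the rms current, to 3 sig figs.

181 mA

ω = 2πf = 7.98e+06 rad/s
X_L = ωL = 5620 Ω
X_C = 1/(ωC) = 6000 Ω
Net reactance X = X_L − X_C = -378 Ω
Z = − j378 Ω
|Z| = √(0² + 378²) = 378 Ω
I = V/|Z| = 68.6/378 = 181 mA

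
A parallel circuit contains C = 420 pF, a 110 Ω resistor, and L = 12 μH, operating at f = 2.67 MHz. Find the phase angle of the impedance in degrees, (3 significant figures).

-12.9°

ω = 2πf = 1.678e+07 rad/s
X_L = ωL = 201 Ω
X_C = 1/(ωC) = 142 Ω
Parallel: admittances add. Y = 1/R + 1/(jωL) + jωC
Y = (0.00909 + j0.00208) S
|Y| = 0.00933 S → |Z| = 1/|Y| = 107 Ω, ∠Z = −∠Y = -12.9°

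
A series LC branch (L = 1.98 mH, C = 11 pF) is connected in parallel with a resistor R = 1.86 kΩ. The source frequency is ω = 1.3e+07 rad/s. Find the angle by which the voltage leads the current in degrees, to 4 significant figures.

X_L = ωL = 25740 Ω
X_C = 1/(ωC) = 6993 Ω
Branch 1: Z₁ = R = 1860 Ω
Branch 2 (series LC): Z₂ = j(X_L − X_C) = j18750 Ω
Parallel: Z = Z₁Z₂/(Z₁+Z₂), |Z| = 1851 Ω, ∠Z = 5.666°

5.666°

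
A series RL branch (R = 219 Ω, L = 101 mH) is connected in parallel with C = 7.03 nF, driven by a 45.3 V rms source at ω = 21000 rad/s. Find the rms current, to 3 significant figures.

14.6 mA

X_L = ωL = 2120 Ω
X_C = 1/(ωC) = 6770 Ω
Branch 1 (R+jX_L): Z₁ = 219 + j2120 Ω, |Z₁| = 2130 Ω
Branch 2 (−jX_C): Z₂ = −j6770 Ω
Parallel: Z = Z₁Z₂/(Z₁+Z₂), |Z| = 3100 Ω, ∠Z = 81.4°
I = V/|Z| = 45.3/3100 = 14.6 mA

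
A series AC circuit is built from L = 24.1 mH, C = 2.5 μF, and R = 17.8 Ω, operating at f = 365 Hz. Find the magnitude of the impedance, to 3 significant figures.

120 Ω

ω = 2πf = 2293 rad/s
X_L = ωL = 55.3 Ω
X_C = 1/(ωC) = 174 Ω
Net reactance X = X_L − X_C = -119 Ω
Z = 17.8 − j119 Ω
|Z| = √(17.8² + 119²) = 120 Ω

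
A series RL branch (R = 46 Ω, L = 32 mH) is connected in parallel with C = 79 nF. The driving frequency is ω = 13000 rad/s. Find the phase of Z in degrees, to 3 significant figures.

X_L = ωL = 416 Ω
X_C = 1/(ωC) = 974 Ω
Branch 1 (R+jX_L): Z₁ = 46.0 + j416 Ω, |Z₁| = 419 Ω
Branch 2 (−jX_C): Z₂ = −j974 Ω
Parallel: Z = Z₁Z₂/(Z₁+Z₂), |Z| = 728 Ω, ∠Z = 79.0°

79.0°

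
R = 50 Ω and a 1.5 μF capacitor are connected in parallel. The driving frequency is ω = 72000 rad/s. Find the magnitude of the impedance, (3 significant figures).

9.10 Ω

X_C = 1/(ωC) = 9.26 Ω
Parallel: admittances add. Y = 1/R + jωC
Y = (0.0200 + j0.108) S
|Y| = 0.110 S → |Z| = 1/|Y| = 9.10 Ω, ∠Z = −∠Y = -79.5°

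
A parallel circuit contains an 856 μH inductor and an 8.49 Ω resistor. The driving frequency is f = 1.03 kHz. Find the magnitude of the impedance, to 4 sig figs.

ω = 2πf = 6472 rad/s
X_L = ωL = 5.540 Ω
Parallel: admittances add. Y = 1/R + 1/(jωL)
Y = (0.1178 − j0.1805) S
|Y| = 0.2155 S → |Z| = 1/|Y| = 4.639 Ω, ∠Z = −∠Y = 56.88°

4.639 Ω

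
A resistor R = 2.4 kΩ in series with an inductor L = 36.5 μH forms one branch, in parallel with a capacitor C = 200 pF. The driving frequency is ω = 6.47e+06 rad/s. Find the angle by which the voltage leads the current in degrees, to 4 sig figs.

X_L = ωL = 236.2 Ω
X_C = 1/(ωC) = 772.8 Ω
Branch 1 (R+jX_L): Z₁ = 2400 + j236.2 Ω, |Z₁| = 2412 Ω
Branch 2 (−jX_C): Z₂ = −j772.8 Ω
Parallel: Z = Z₁Z₂/(Z₁+Z₂), |Z| = 757.8 Ω, ∠Z = -71.78°

-71.78°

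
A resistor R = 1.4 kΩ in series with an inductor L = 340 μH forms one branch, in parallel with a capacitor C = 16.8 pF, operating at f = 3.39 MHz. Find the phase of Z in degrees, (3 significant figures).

-83.5°

ω = 2πf = 2.13e+07 rad/s
X_L = ωL = 7240 Ω
X_C = 1/(ωC) = 2790 Ω
Branch 1 (R+jX_L): Z₁ = 1400 + j7240 Ω, |Z₁| = 7380 Ω
Branch 2 (−jX_C): Z₂ = −j2790 Ω
Parallel: Z = Z₁Z₂/(Z₁+Z₂), |Z| = 4420 Ω, ∠Z = -83.5°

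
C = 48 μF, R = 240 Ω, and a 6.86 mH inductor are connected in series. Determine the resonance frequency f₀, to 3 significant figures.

ω₀ = 1/√(LC) = 1/√(0.00686 × 4.8e-05) = 1743 rad/s
f₀ = ω₀/(2π) = 277 Hz

277 Hz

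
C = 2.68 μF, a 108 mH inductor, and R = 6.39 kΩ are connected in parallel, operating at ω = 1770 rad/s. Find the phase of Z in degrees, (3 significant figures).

72.2°

X_L = ωL = 191 Ω
X_C = 1/(ωC) = 211 Ω
Parallel: admittances add. Y = 1/R + 1/(jωL) + jωC
Y = (0.000156 − j0.000488) S
|Y| = 0.000512 S → |Z| = 1/|Y| = 1950 Ω, ∠Z = −∠Y = 72.2°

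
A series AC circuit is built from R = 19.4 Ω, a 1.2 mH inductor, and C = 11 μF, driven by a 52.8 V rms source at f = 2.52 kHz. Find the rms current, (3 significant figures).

2.25 A

ω = 2πf = 15830 rad/s
X_L = ωL = 19.0 Ω
X_C = 1/(ωC) = 5.74 Ω
Net reactance X = X_L − X_C = 13.3 Ω
Z = 19.4 + j13.3 Ω
|Z| = √(19.4² + 13.3²) = 23.5 Ω
I = V/|Z| = 52.8/23.5 = 2.25 A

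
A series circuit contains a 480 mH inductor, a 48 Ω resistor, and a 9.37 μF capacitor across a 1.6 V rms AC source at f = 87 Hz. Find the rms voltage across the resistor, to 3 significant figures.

0.930 V

ω = 2πf = 546.6 rad/s
X_L = ωL = 262 Ω
X_C = 1/(ωC) = 195 Ω
Net reactance X = X_L − X_C = 67.1 Ω
Z = 48.0 + j67.1 Ω
|Z| = √(48.0² + 67.1²) = 82.5 Ω
I = V/|Z| = 19.4 mA
V_R = I·|Z_R| = 0.0194 × 48.0 = 0.930 V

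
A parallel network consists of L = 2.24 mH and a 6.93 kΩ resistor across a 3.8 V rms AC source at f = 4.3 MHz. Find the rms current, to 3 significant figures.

ω = 2πf = 2.702e+07 rad/s
X_L = ωL = 60500 Ω
Parallel: admittances add. Y = 1/R + 1/(jωL)
Y = (0.000144 − j1.65e-05) S
|Y| = 0.000145 S → |Z| = 1/|Y| = 6890 Ω, ∠Z = −∠Y = 6.53°
I = V/|Z| = 3.8/6890 = 552 μA

552 μA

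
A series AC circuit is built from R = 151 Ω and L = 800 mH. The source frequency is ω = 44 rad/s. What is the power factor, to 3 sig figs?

0.974

X_L = ωL = 35.2 Ω
Z = 151 + j35.2 Ω
|Z| = √(151² + 35.2²) = 155 Ω
∠Z = arctan(35.2/151) = 13.1°
cos φ = cos(13.1°) = 0.974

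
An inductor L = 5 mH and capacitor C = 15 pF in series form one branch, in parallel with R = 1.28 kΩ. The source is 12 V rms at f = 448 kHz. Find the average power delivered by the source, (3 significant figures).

ω = 2πf = 2.815e+06 rad/s
X_L = ωL = 14100 Ω
X_C = 1/(ωC) = 23700 Ω
Branch 1: Z₁ = R = 1280 Ω
Branch 2 (series LC): Z₂ = j(X_L − X_C) = −j9610 Ω
Parallel: Z = Z₁Z₂/(Z₁+Z₂), |Z| = 1270 Ω, ∠Z = -7.59°
I = V/|Z| = 9.46 mA
P = VI cos φ = 12 × 0.00946 × cos(-7.59°) = 112 mW

112 mW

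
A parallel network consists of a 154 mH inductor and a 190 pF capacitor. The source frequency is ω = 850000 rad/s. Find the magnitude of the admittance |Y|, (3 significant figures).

X_L = ωL = 131000 Ω
X_C = 1/(ωC) = 6190 Ω
Parallel: admittances add. Y = 1/(jωL) + jωC
Y = (0 + j0.000154) S
|Y| = 0.000154 S → |Z| = 1/|Y| = 6500 Ω, ∠Z = −∠Y = -90.0°

154 μS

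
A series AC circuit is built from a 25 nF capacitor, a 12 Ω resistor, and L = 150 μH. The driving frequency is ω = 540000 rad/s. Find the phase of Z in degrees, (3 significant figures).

30.0°

X_L = ωL = 81.0 Ω
X_C = 1/(ωC) = 74.1 Ω
Net reactance X = X_L − X_C = 6.93 Ω
Z = 12.0 + j6.93 Ω
|Z| = √(12.0² + 6.93²) = 13.9 Ω
∠Z = arctan(6.93/12.0) = 30.0°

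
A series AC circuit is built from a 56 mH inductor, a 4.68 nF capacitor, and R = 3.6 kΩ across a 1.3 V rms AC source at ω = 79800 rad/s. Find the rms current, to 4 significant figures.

X_L = ωL = 4469 Ω
X_C = 1/(ωC) = 2678 Ω
Net reactance X = X_L − X_C = 1791 Ω
Z = 3600 + j1791 Ω
|Z| = √(3600² + 1791²) = 4021 Ω
I = V/|Z| = 1.3/4021 = 323.3 μA

323.3 μA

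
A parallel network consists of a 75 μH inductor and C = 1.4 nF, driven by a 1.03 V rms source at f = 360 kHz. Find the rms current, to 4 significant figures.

2.810 mA

ω = 2πf = 2.262e+06 rad/s
X_L = ωL = 169.6 Ω
X_C = 1/(ωC) = 315.8 Ω
Parallel: admittances add. Y = 1/(jωL) + jωC
Y = (0 − j0.002728) S
|Y| = 0.002728 S → |Z| = 1/|Y| = 366.6 Ω, ∠Z = −∠Y = 90.00°
I = V/|Z| = 1.03/366.6 = 2.810 mA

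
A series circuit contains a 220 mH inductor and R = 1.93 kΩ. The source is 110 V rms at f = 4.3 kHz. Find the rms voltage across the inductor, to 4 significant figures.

104.6 V

ω = 2πf = 27020 rad/s
X_L = ωL = 5944 Ω
Z = 1930 + j5944 Ω
|Z| = √(1930² + 5944²) = 6249 Ω
I = V/|Z| = 17.60 mA
V_L = I·|Z_L| = 0.01760 × 5944 = 104.6 V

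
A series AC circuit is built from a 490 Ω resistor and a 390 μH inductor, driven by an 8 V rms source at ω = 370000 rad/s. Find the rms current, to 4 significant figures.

X_L = ωL = 144.3 Ω
Z = 490.0 + j144.3 Ω
|Z| = √(490.0² + 144.3²) = 510.8 Ω
I = V/|Z| = 8/510.8 = 15.66 mA

15.66 mA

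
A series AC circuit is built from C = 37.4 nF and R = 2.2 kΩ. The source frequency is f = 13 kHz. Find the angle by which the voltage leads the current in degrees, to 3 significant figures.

ω = 2πf = 81680 rad/s
X_C = 1/(ωC) = 327 Ω
Z = 2200 − j327 Ω
|Z| = √(2200² + 327²) = 2220 Ω
∠Z = arctan(-327/2200) = -8.46°

-8.46°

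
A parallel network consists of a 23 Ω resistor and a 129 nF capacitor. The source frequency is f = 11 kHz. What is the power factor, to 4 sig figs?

0.9796

ω = 2πf = 69120 rad/s
X_C = 1/(ωC) = 112.2 Ω
Parallel: admittances add. Y = 1/R + jωC
Y = (0.04348 + j0.008916) S
|Y| = 0.04438 S → |Z| = 1/|Y| = 22.53 Ω, ∠Z = −∠Y = -11.59°
cos φ = cos(-11.59°) = 0.9796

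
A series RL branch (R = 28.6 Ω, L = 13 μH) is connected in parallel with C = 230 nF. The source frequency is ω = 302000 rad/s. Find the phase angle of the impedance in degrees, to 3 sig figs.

-62.1°

X_L = ωL = 3.93 Ω
X_C = 1/(ωC) = 14.4 Ω
Branch 1 (R+jX_L): Z₁ = 28.6 + j3.93 Ω, |Z₁| = 28.9 Ω
Branch 2 (−jX_C): Z₂ = −j14.4 Ω
Parallel: Z = Z₁Z₂/(Z₁+Z₂), |Z| = 13.6 Ω, ∠Z = -62.1°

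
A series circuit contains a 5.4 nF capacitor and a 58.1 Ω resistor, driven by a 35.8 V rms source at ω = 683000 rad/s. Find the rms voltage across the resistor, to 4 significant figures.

7.501 V

X_C = 1/(ωC) = 271.1 Ω
Z = 58.10 − j271.1 Ω
|Z| = √(58.10² + 271.1²) = 277.3 Ω
I = V/|Z| = 129.1 mA
V_R = I·|Z_R| = 0.1291 × 58.10 = 7.501 V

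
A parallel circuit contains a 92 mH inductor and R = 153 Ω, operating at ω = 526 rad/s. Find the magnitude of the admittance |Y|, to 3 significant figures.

21.7 mS

X_L = ωL = 48.4 Ω
Parallel: admittances add. Y = 1/R + 1/(jωL)
Y = (0.00654 − j0.0207) S
|Y| = 0.0217 S → |Z| = 1/|Y| = 46.1 Ω, ∠Z = −∠Y = 72.4°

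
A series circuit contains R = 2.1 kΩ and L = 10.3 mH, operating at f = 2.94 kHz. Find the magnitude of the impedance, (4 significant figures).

2109 Ω

ω = 2πf = 18470 rad/s
X_L = ωL = 190.3 Ω
Z = 2100 + j190.3 Ω
|Z| = √(2100² + 190.3²) = 2109 Ω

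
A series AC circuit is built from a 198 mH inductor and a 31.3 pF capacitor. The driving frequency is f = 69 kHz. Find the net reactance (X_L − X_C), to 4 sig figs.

12150 Ω

ω = 2πf = 433500 rad/s
X_L = ωL = 85840 Ω
X_C = 1/(ωC) = 73690 Ω
X = 85840 − 73690 = 12150 Ω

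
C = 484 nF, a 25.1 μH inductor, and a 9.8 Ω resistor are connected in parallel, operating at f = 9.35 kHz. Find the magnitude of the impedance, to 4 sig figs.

ω = 2πf = 58750 rad/s
X_L = ωL = 1.475 Ω
X_C = 1/(ωC) = 35.17 Ω
Parallel: admittances add. Y = 1/R + 1/(jωL) + jωC
Y = (0.1020 − j0.6497) S
|Y| = 0.6577 S → |Z| = 1/|Y| = 1.520 Ω, ∠Z = −∠Y = 81.07°

1.520 Ω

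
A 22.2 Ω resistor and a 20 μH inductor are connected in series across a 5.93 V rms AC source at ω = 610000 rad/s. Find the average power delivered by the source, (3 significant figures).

1.22 W

X_L = ωL = 12.2 Ω
Z = 22.2 + j12.2 Ω
|Z| = √(22.2² + 12.2²) = 25.3 Ω
∠Z = arctan(12.2/22.2) = 28.8°
I = V/|Z| = 234 mA
P = VI cos φ = 5.93 × 0.234 × cos(28.8°) = 1.22 W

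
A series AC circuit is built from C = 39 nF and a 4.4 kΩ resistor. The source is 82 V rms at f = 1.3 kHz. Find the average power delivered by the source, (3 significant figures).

1.01 W

ω = 2πf = 8168 rad/s
X_C = 1/(ωC) = 3140 Ω
Z = 4400 − j3140 Ω
|Z| = √(4400² + 3140²) = 5410 Ω
∠Z = arctan(-3140/4400) = -35.5°
I = V/|Z| = 15.2 mA
P = VI cos φ = 82 × 0.0152 × cos(-35.5°) = 1.01 W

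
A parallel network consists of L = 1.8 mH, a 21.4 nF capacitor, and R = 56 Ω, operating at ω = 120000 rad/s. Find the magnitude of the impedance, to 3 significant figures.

X_L = ωL = 216 Ω
X_C = 1/(ωC) = 389 Ω
Parallel: admittances add. Y = 1/R + 1/(jωL) + jωC
Y = (0.0179 − j0.00206) S
|Y| = 0.0180 S → |Z| = 1/|Y| = 55.6 Ω, ∠Z = −∠Y = 6.59°

55.6 Ω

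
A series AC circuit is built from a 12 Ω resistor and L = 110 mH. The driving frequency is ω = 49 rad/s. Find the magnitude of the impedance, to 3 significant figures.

X_L = ωL = 5.39 Ω
Z = 12.0 + j5.39 Ω
|Z| = √(12.0² + 5.39²) = 13.2 Ω

13.2 Ω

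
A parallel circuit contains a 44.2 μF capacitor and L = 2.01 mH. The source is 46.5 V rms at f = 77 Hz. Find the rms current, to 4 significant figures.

ω = 2πf = 483.8 rad/s
X_L = ωL = 0.9724 Ω
X_C = 1/(ωC) = 46.76 Ω
Parallel: admittances add. Y = 1/(jωL) + jωC
Y = (0 − j1.007) S
|Y| = 1.007 S → |Z| = 1/|Y| = 0.9931 Ω, ∠Z = −∠Y = 90.00°
I = V/|Z| = 46.5/0.9931 = 46.82 A

46.82 A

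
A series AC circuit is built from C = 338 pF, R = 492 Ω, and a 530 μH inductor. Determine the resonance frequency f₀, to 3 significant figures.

376 kHz

ω₀ = 1/√(LC) = 1/√(0.00053 × 3.38e-10) = 2.363e+06 rad/s
f₀ = ω₀/(2π) = 376 kHz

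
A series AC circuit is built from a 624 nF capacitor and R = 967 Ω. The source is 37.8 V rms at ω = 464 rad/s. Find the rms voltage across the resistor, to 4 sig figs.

10.19 V

X_C = 1/(ωC) = 3454 Ω
Z = 967.0 − j3454 Ω
|Z| = √(967.0² + 3454²) = 3587 Ω
I = V/|Z| = 10.54 mA
V_R = I·|Z_R| = 0.01054 × 967.0 = 10.19 V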